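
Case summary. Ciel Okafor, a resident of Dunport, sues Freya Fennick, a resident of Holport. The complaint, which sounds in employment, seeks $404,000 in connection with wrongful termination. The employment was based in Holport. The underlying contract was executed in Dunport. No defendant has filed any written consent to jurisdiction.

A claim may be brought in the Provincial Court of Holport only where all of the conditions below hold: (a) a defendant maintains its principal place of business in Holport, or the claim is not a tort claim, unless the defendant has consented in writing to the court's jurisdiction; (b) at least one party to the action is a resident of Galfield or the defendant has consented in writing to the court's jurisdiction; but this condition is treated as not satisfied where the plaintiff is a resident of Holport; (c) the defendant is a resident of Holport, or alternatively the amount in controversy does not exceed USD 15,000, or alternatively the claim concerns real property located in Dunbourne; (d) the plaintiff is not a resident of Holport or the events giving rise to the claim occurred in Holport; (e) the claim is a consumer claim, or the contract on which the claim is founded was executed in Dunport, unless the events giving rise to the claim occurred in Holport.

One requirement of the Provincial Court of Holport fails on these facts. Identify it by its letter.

(b)

The Provincial Court of Holport:
  (a) The claim is an employment claim, not a tort claim, so one alternative holds. Condition met.
  (b) No party resides in Galfield; no such written consent has been filed — every alternative fails. Condition not met.
  (c) The defendant resides in Holport, so one alternative holds. Satisfied.
  (d) The plaintiff resides in Dunport, which is not Holport — that alternative is enough. Satisfied.
  (e) The contract was executed in Dunport, so this disjunct is met. Satisfied.
Only condition (b) fails.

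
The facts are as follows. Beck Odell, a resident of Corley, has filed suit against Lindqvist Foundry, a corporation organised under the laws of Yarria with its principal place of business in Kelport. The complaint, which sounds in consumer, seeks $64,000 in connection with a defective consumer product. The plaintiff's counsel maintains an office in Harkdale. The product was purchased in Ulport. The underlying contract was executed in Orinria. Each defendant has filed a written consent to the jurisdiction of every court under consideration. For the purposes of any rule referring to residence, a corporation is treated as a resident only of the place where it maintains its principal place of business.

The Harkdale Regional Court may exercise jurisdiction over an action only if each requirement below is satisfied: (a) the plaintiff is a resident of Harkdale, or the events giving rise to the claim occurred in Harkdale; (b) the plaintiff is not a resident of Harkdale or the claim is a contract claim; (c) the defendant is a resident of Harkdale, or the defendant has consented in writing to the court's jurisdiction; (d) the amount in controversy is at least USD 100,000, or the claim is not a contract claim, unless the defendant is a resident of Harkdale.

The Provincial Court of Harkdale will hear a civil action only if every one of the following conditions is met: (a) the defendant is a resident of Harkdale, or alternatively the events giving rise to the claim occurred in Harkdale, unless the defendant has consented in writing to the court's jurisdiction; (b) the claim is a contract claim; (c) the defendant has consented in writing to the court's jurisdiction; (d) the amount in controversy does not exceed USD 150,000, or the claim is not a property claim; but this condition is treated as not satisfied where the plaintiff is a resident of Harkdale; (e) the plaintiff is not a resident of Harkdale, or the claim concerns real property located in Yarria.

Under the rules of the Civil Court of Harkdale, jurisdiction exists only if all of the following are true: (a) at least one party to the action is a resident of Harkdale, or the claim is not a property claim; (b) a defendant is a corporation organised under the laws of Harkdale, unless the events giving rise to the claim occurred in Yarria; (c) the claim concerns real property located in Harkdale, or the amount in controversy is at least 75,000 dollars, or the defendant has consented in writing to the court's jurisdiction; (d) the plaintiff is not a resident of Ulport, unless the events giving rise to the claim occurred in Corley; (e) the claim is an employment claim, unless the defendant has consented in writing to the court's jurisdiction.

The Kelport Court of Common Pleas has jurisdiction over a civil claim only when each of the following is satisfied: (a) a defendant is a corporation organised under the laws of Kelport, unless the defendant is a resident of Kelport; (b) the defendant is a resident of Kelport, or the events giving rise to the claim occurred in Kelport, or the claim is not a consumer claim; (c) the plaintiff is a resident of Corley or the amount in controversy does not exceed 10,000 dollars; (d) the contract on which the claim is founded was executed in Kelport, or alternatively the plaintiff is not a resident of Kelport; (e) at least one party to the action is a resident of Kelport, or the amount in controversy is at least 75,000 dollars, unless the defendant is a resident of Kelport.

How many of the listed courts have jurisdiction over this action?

1

The Harkdale Regional Court:
  (a) The plaintiff resides in Corley, not Harkdale; the operative events occurred in Ulport, not Harkdale — every alternative fails. Condition not met.
  (b) The plaintiff resides in Corley, which is not Harkdale, so one alternative holds. Satisfied.
  (c) Every defendant has filed written consent — that alternative is enough. Satisfied.
  (d) The claim is a consumer claim, not a contract claim, so this disjunct is met. Satisfied.
  → Not every requirement is met — no jurisdiction.
The Provincial Court of Harkdale:
  (a) The defendant resides in Kelport, not Harkdale; the operative events occurred in Ulport, not Harkdale — every alternative fails. The proviso rescues it, though: every defendant has filed written consent. Met.
  (b) The claim is a consumer claim, not a contract claim. Fails.
  (c) Every defendant has filed written consent. Satisfied.
  (d) The amount in controversy is USD 64,000, within the $150,000 ceiling — that alternative is enough. The carve-out does not apply: the plaintiff resides in Corley, not Harkdale. Condition met.
  (e) The plaintiff resides in Corley, which is not Harkdale, which satisfies one of the alternatives. Condition met.
  → Not every requirement is met — no jurisdiction.
The Civil Court of Harkdale:
  (a) The claim is a consumer claim, not a property claim — that alternative is enough. Satisfied.
  (b) The corporate defendant(s) are organised in Yarria, not Harkdale. Nor does the 'unless' clause help: the operative events occurred in Ulport, not Yarria. Not met.
  (c) Every defendant has filed written consent, so this disjunct is met. Condition met.
  (d) The plaintiff resides in Corley, which is not Ulport. Met.
  (e) The claim is a consumer claim, not an employment claim. But every defendant has filed written consent, and the 'unless' clause therefore excuses the requirement. Condition met.
  → The court lacks jurisdiction.
The Kelport Court of Common Pleas:
  (a) The corporate defendant(s) are organised in Yarria, not Kelport. However, the defendant resides in Kelport, so the 'unless' proviso supplies this condition. Satisfied.
  (b) The defendant resides in Kelport — that alternative is enough. Met.
  (c) The plaintiff resides in Corley — that alternative is enough. Met.
  (d) The plaintiff resides in Corley, which is not Kelport, so one alternative holds. Met.
  (e) Lindqvist Foundry resides in Kelport — that alternative is enough. Satisfied.
  → Jurisdiction lies.
Courts with jurisdiction: the Kelport Court of Common Pleas — 1 in total.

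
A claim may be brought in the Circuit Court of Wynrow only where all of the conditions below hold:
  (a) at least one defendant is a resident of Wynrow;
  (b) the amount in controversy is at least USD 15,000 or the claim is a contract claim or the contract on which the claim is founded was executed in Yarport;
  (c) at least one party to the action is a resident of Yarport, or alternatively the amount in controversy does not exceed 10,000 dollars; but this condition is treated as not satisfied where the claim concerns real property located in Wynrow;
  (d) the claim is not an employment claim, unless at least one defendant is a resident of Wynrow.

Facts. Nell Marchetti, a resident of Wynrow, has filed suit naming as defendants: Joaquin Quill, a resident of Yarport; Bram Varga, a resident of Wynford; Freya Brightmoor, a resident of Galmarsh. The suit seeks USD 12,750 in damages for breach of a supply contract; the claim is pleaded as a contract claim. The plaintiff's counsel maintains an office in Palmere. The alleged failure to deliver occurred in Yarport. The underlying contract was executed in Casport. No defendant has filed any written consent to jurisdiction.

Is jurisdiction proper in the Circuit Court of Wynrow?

The Circuit Court of Wynrow:
  (a) No defendant resides in Wynrow (they reside in Yarport, Wynford, Galmarsh). Condition not met.
  (b) The claim is a contract claim, so this disjunct is met. Satisfied.
  (c) Joaquin Quill resides in Yarport, so this disjunct is met. The carve-out does not apply: the claim does not concern real property. Met.
  (d) The claim is a contract claim, not an employment claim. Met.
  → No jurisdiction.

No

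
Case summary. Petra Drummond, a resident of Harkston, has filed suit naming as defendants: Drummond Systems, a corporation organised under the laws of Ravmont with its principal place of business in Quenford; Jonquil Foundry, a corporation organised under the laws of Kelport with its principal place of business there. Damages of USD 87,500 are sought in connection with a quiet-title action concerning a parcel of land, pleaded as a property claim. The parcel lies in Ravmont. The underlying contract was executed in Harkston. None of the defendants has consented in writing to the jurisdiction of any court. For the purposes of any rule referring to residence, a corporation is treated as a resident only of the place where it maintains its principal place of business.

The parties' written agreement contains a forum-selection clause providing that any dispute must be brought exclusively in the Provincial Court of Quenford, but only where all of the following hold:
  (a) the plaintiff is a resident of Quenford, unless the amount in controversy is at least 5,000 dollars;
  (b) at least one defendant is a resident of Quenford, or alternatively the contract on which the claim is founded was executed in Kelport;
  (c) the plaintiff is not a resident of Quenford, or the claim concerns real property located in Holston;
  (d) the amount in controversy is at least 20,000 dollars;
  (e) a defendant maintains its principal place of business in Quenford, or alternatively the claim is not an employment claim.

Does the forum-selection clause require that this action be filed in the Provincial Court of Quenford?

The Provincial Court of Quenford:
  (a) The plaintiff resides in Harkston, not Quenford. However, the amount in controversy is 87,500 dollars, which meets the $5,000 floor, so the 'unless' proviso supplies this condition. Satisfied.
  (b) Drummond Systems resides in Quenford, so this disjunct is met. Satisfied.
  (c) The plaintiff resides in Harkston, which is not Quenford — that alternative is enough. Met.
  (d) The amount in controversy is $87,500, which meets the $20,000 floor. Satisfied.
  (e) Drummond Systems has its principal place of business in Quenford, which satisfies one of the alternatives. Met.
  → The clause applies.

Yes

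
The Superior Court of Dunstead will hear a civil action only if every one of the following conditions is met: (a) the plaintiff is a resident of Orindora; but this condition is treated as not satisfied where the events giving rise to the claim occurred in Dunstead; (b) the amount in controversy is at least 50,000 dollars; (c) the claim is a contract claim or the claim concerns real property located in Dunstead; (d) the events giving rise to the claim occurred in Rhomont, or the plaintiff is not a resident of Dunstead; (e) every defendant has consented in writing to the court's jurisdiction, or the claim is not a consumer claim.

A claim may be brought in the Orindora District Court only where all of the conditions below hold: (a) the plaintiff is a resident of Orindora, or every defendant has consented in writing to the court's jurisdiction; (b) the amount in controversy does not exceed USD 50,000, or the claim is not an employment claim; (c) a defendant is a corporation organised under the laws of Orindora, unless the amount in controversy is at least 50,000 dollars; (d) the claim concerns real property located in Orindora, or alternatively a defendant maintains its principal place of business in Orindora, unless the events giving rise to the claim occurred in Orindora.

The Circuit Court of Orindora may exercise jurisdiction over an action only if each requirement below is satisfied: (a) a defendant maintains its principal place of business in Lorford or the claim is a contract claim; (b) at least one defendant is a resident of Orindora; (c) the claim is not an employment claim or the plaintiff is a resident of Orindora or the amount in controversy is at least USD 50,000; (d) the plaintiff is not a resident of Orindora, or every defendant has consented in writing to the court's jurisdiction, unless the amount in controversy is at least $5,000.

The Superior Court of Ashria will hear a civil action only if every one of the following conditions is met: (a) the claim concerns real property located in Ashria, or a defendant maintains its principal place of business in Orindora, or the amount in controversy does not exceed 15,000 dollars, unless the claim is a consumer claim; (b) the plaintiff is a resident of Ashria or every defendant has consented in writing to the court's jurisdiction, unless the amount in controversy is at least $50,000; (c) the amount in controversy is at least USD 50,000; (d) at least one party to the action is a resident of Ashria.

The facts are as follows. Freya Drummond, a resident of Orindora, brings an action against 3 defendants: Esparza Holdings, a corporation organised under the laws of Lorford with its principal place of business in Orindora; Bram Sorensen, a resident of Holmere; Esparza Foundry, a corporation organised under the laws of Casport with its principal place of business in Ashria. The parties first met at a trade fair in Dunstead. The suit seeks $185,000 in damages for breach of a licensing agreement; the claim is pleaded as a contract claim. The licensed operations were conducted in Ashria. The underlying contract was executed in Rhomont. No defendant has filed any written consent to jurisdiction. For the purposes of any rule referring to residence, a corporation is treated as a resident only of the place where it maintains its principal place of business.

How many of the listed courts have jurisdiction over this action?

The Superior Court of Dunstead:
  (a) The plaintiff resides in Orindora. The carve-out does not apply: the operative events occurred in Ashria, not Dunstead. Met.
  (b) The amount in controversy is USD 185,000, which meets the 50,000 dollars floor. Met.
  (c) The claim is a contract claim, so one alternative holds. Met.
  (d) The plaintiff resides in Orindora, which is not Dunstead, which satisfies one of the alternatives. Met.
  (e) The claim is a contract claim, not a consumer claim, which satisfies one of the alternatives. Satisfied.
  → The court has jurisdiction.
The Orindora District Court:
  (a) The plaintiff resides in Orindora, so this disjunct is met. Satisfied.
  (b) The claim is a contract claim, not an employment claim, which satisfies one of the alternatives. Satisfied.
  (c) The corporate defendant(s) are organised in Casport, Lorford, not Orindora. The proviso rescues it, though: the amount in controversy is USD 185,000, which meets the $50,000 floor. Condition met.
  (d) Esparza Holdings has its principal place of business in Orindora, so this disjunct is met. Met.
  → Jurisdiction lies.
The Circuit Court of Orindora:
  (a) The claim is a contract claim, so this disjunct is met. Met.
  (b) Esparza Holdings resides in Orindora. Condition met.
  (c) The claim is a contract claim, not an employment claim — that alternative is enough. Met.
  (d) The plaintiff resides in Orindora; no such written consent has been filed — every alternative fails. However, the amount in controversy is $185,000, which meets the 5,000 dollars floor, so the 'unless' proviso supplies this condition. Condition met.
  → All conditions met; jurisdiction exists.
The Superior Court of Ashria:
  (a) Esparza Holdings has its principal place of business in Orindora, so this disjunct is met. Met.
  (b) The plaintiff resides in Orindora, not Ashria; no such written consent has been filed — no alternative holds. The proviso rescues it, though: the amount in controversy is USD 185,000, which meets the 50,000 dollars floor. Satisfied.
  (c) The amount in controversy is 185,000 dollars, which meets the 50,000 dollars floor. Met.
  (d) Esparza Foundry resides in Ashria. Condition met.
  → All conditions met; jurisdiction exists.
Courts with jurisdiction: the Superior Court of Dunstead, the Orindora District Court, the Circuit Court of Orindora, the Superior Court of Ashria — 4 in total.

4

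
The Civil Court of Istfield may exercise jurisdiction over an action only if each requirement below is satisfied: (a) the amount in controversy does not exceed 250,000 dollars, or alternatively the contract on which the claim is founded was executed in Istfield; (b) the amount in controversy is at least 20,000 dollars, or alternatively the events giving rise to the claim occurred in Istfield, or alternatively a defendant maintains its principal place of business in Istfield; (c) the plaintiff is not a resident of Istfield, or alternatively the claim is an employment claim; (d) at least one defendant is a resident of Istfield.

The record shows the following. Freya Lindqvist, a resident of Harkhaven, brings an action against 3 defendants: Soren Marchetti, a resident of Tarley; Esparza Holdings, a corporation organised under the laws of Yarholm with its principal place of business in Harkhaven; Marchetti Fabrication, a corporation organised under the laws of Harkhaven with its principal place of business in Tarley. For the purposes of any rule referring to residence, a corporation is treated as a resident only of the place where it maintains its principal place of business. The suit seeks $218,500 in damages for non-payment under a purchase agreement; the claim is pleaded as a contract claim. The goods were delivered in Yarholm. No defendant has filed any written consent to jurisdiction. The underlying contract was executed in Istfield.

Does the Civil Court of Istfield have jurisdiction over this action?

The Civil Court of Istfield:
  (a) The amount in controversy is $218,500, within the 250,000 dollars ceiling — that alternative is enough. Condition met.
  (b) The amount in controversy is $218,500, which meets the USD 20,000 floor — that alternative is enough. Satisfied.
  (c) The plaintiff resides in Harkhaven, which is not Istfield, which satisfies one of the alternatives. Condition met.
  (d) No defendant resides in Istfield (they reside in Tarley, Harkhaven, Tarley). Not satisfied.
  → No jurisdiction.

No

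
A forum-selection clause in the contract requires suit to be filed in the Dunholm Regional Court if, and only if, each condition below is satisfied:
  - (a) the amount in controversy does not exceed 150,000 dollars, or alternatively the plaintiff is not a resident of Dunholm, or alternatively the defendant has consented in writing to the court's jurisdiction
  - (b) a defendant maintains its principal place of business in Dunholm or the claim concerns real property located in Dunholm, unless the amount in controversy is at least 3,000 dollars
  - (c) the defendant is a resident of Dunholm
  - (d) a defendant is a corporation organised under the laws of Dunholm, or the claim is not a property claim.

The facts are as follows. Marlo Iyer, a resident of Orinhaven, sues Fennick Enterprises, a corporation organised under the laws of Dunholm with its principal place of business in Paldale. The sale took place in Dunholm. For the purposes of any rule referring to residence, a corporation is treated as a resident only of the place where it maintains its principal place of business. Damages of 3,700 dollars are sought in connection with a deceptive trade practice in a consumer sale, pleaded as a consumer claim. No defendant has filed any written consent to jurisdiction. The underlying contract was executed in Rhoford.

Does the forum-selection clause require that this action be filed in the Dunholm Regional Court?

No

The Dunholm Regional Court:
  (a) The amount in controversy is USD 3,700, within the USD 150,000 ceiling, which satisfies one of the alternatives. Condition met.
  (b) The corporate defendant(s) have their principal place of business in Paldale, not Dunholm; the claim does not concern real property — none of the alternatives is met. But the amount in controversy is USD 3,700, which meets the 3,000 dollars floor, and the 'unless' clause therefore excuses the requirement. Met.
  (c) The defendant resides in Paldale, not Dunholm. Condition not met.
  (d) Fennick Enterprises is organised under the laws of Dunholm — that alternative is enough. Satisfied.
  → The clause does not apply.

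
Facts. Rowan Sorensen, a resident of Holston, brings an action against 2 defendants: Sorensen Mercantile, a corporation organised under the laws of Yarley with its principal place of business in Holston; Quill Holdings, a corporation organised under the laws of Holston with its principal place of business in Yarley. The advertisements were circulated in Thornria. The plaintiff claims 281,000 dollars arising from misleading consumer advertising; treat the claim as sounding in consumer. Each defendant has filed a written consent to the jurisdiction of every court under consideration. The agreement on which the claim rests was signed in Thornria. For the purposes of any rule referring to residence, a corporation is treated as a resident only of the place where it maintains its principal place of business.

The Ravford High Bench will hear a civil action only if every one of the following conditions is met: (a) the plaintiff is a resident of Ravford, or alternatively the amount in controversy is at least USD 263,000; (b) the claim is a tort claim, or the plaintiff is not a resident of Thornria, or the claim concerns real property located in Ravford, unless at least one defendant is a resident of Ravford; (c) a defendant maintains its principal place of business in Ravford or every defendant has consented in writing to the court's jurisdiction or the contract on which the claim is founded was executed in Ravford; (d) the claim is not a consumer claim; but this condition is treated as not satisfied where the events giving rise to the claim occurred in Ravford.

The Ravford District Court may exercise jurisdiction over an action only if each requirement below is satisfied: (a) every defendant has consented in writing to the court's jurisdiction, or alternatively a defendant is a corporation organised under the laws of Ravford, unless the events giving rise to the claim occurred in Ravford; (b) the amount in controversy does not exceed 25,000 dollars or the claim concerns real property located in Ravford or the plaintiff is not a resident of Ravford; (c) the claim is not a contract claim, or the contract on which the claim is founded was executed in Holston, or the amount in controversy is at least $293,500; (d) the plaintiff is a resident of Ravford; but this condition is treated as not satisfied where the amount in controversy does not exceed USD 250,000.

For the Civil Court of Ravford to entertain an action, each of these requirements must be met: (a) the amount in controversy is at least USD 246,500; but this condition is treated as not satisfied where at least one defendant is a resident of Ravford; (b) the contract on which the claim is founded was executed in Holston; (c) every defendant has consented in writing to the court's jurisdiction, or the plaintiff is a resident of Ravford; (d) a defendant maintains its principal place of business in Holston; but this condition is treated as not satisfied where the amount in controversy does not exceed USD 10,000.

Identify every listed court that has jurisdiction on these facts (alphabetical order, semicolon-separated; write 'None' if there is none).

The Ravford High Bench:
  (a) The amount in controversy is USD 281,000, which meets the 263,000 dollars floor, so one alternative holds. Satisfied.
  (b) The plaintiff resides in Holston, which is not Thornria, so one alternative holds. Condition met.
  (c) Every defendant has filed written consent — that alternative is enough. Satisfied.
  (d) The claim is a consumer claim. Not satisfied.
  → No jurisdiction.
The Ravford District Court:
  (a) Every defendant has filed written consent — that alternative is enough. Met.
  (b) The plaintiff resides in Holston, which is not Ravford, so this disjunct is met. Condition met.
  (c) The claim is a consumer claim, not a contract claim, so this disjunct is met. Satisfied.
  (d) The plaintiff resides in Holston, not Ravford. Not satisfied.
  → At least one condition fails; no jurisdiction.
The Civil Court of Ravford:
  (a) The amount in controversy is 281,000 dollars, which meets the 246,500 dollars floor. The carve-out does not apply: no defendant resides in Ravford (they reside in Holston, Yarley). Condition met.
  (b) The contract was executed in Thornria, not Holston. Not met.
  (c) Every defendant has filed written consent, which satisfies one of the alternatives. Satisfied.
  (d) Sorensen Mercantile has its principal place of business in Holston. The carve-out does not apply: the amount in controversy is USD 281,000, above the USD 10,000 ceiling. Condition met.
  → The court lacks jurisdiction.

None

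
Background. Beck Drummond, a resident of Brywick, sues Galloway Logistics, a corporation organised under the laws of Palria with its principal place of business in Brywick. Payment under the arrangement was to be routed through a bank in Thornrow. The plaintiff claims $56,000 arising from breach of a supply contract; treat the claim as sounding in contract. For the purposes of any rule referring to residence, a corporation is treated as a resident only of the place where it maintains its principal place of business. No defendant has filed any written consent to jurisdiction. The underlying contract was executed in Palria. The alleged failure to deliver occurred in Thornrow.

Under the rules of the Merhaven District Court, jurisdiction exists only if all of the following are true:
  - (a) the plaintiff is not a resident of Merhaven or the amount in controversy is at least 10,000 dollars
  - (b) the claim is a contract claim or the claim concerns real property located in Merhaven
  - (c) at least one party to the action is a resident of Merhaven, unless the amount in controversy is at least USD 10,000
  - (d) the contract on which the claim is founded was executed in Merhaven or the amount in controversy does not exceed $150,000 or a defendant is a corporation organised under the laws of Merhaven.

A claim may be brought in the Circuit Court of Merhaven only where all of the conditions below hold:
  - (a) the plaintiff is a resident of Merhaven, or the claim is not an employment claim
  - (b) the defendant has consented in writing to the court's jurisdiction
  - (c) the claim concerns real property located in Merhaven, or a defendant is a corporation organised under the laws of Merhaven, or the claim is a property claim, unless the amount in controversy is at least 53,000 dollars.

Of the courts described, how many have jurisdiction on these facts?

The Merhaven District Court:
  (a) The plaintiff resides in Brywick, which is not Merhaven, so this disjunct is met. Satisfied.
  (b) The claim is a contract claim, so one alternative holds. Satisfied.
  (c) No party resides in Merhaven. However, the amount in controversy is $56,000, which meets the USD 10,000 floor, so the 'unless' proviso supplies this condition. Satisfied.
  (d) The amount in controversy is 56,000 dollars, within the $150,000 ceiling, which satisfies one of the alternatives. Met.
  → All conditions met; jurisdiction exists.
The Circuit Court of Merhaven:
  (a) The claim is a contract claim, not an employment claim, so one alternative holds. Condition met.
  (b) No such written consent has been filed. Not satisfied.
  (c) The claim does not concern real property; the corporate defendant(s) are organised in Palria, not Merhaven; the claim is a contract claim, not a property claim — no alternative holds. But the amount in controversy is $56,000, which meets the 53,000 dollars floor, and the 'unless' clause therefore excuses the requirement. Condition met.
  → The court lacks jurisdiction.
Courts with jurisdiction: the Merhaven District Court — 1 in total.

1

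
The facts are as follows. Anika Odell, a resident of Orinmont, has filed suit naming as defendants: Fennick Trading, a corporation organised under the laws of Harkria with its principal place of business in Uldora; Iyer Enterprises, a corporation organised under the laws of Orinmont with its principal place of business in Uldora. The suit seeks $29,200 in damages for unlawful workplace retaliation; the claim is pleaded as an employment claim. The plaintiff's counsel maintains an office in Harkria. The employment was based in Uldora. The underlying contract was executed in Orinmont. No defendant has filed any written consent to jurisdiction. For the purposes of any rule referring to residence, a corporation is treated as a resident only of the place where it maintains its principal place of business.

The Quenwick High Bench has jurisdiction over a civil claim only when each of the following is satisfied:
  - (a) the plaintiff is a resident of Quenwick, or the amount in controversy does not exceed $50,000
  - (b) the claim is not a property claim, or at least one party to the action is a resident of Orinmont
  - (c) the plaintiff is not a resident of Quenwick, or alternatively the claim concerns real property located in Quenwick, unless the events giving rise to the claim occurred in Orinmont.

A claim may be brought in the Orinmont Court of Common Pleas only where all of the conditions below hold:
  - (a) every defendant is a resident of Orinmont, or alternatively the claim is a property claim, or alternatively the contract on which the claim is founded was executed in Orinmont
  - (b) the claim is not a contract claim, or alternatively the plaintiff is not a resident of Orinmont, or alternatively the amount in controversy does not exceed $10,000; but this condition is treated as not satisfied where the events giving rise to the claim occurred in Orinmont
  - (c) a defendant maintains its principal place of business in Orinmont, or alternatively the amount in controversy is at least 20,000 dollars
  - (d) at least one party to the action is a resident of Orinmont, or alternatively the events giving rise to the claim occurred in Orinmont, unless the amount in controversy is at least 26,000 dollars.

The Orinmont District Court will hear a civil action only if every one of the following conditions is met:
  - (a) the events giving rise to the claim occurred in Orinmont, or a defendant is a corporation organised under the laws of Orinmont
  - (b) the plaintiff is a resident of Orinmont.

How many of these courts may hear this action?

3

The Quenwick High Bench:
  (a) The amount in controversy is USD 29,200, within the $50,000 ceiling, so this disjunct is met. Met.
  (b) The claim is an employment claim, not a property claim — that alternative is enough. Satisfied.
  (c) The plaintiff resides in Orinmont, which is not Quenwick, so one alternative holds. Condition met.
  → The court has jurisdiction.
The Orinmont Court of Common Pleas:
  (a) The contract was executed in Orinmont, which satisfies one of the alternatives. Satisfied.
  (b) The claim is an employment claim, not a contract claim, which satisfies one of the alternatives. The exception is not triggered, since the operative events occurred in Uldora, not Orinmont. Condition met.
  (c) The amount in controversy is $29,200, which meets the USD 20,000 floor — that alternative is enough. Met.
  (d) Anika Odell resides in Orinmont, so one alternative holds. Condition met.
  → The court has jurisdiction.
The Orinmont District Court:
  (a) Iyer Enterprises is organised under the laws of Orinmont, so this disjunct is met. Met.
  (b) The plaintiff resides in Orinmont. Met.
  → Jurisdiction lies.
Courts with jurisdiction: the Quenwick High Bench, the Orinmont Court of Common Pleas, the Orinmont District Court — 3 in total.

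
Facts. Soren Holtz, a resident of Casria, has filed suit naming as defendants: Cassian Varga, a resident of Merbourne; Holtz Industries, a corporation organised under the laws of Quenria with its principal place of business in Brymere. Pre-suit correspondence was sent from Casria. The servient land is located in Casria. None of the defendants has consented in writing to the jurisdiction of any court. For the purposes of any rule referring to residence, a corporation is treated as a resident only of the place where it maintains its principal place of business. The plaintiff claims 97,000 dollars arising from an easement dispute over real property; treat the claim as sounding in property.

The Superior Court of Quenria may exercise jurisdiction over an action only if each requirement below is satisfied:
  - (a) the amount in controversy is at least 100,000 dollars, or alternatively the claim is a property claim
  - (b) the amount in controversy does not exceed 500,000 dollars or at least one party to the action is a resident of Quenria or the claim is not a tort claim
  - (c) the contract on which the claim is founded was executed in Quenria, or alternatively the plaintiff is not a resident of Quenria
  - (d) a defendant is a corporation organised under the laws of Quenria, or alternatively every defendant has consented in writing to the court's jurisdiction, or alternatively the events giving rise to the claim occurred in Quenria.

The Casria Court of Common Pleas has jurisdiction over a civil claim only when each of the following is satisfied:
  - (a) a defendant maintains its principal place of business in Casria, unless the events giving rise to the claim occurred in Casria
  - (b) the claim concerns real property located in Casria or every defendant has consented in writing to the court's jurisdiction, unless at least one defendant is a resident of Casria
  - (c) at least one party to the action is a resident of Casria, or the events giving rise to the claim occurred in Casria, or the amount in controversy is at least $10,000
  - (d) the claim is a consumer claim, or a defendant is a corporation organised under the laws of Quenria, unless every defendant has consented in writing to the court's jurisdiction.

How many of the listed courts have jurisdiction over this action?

2

The Superior Court of Quenria:
  (a) The claim is a property claim — that alternative is enough. Satisfied.
  (b) The amount in controversy is $97,000, within the 500,000 dollars ceiling, so this disjunct is met. Satisfied.
  (c) The plaintiff resides in Casria, which is not Quenria, so this disjunct is met. Met.
  (d) Holtz Industries is organised under the laws of Quenria, so one alternative holds. Satisfied.
  → Jurisdiction lies.
The Casria Court of Common Pleas:
  (a) The corporate defendant(s) have their principal place of business in Brymere, not Casria. However, the operative events occurred in Casria, so the 'unless' proviso supplies this condition. Met.
  (b) The property lies in Casria, which satisfies one of the alternatives. Met.
  (c) Soren Holtz resides in Casria, which satisfies one of the alternatives. Met.
  (d) Holtz Industries is organised under the laws of Quenria — that alternative is enough. Satisfied.
  → Every requirement is satisfied — jurisdiction.
Courts with jurisdiction: the Superior Court of Quenria, the Casria Court of Common Pleas — 2 in total.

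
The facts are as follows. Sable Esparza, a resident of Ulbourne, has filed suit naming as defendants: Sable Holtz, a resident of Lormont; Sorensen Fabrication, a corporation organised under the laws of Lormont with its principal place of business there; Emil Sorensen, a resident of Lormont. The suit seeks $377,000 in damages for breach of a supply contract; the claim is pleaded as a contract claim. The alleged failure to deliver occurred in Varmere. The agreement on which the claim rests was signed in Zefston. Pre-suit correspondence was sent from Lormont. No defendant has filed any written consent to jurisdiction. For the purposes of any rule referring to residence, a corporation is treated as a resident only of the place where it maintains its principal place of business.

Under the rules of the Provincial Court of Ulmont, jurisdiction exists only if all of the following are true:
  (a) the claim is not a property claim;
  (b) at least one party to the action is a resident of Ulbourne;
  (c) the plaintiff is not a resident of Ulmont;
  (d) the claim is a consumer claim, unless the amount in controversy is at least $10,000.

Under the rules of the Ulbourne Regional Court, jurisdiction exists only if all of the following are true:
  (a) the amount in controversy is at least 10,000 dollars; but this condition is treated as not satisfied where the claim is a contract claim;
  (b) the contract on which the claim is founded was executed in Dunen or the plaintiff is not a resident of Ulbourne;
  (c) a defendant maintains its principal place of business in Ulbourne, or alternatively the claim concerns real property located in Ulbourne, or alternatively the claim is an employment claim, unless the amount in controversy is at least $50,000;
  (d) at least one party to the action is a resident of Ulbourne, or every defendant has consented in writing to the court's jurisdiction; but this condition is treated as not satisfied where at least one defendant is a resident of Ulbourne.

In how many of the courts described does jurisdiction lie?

The Provincial Court of Ulmont:
  (a) The claim is a contract claim, not a property claim. Met.
  (b) Sable Esparza resides in Ulbourne. Met.
  (c) The plaintiff resides in Ulbourne, which is not Ulmont. Satisfied.
  (d) The claim is a contract claim, not a consumer claim. But the amount in controversy is 377,000 dollars, which meets the 10,000 dollars floor, and the 'unless' clause therefore excuses the requirement. Condition met.
  → The court has jurisdiction.
The Ulbourne Regional Court:
  (a) The amount in controversy is 377,000 dollars, which meets the $10,000 floor. But the claim is a contract claim, triggering the carve-out and defeating this condition. Not satisfied.
  (b) The contract was executed in Zefston, not Dunen; the plaintiff resides in Ulbourne — none of the alternatives is met. Condition not met.
  (c) The corporate defendant(s) have their principal place of business in Lormont, not Ulbourne; the claim does not concern real property; the claim is a contract claim, not an employment claim — every alternative fails. But the amount in controversy is USD 377,000, which meets the $50,000 floor, and the 'unless' clause therefore excuses the requirement. Condition met.
  (d) Sable Esparza resides in Ulbourne, which satisfies one of the alternatives. The carve-out does not apply: no defendant resides in Ulbourne (they reside in Lormont, Lormont, Lormont). Met.
  → At least one condition fails; no jurisdiction.
Courts with jurisdiction: the Provincial Court of Ulmont — 1 in total.

1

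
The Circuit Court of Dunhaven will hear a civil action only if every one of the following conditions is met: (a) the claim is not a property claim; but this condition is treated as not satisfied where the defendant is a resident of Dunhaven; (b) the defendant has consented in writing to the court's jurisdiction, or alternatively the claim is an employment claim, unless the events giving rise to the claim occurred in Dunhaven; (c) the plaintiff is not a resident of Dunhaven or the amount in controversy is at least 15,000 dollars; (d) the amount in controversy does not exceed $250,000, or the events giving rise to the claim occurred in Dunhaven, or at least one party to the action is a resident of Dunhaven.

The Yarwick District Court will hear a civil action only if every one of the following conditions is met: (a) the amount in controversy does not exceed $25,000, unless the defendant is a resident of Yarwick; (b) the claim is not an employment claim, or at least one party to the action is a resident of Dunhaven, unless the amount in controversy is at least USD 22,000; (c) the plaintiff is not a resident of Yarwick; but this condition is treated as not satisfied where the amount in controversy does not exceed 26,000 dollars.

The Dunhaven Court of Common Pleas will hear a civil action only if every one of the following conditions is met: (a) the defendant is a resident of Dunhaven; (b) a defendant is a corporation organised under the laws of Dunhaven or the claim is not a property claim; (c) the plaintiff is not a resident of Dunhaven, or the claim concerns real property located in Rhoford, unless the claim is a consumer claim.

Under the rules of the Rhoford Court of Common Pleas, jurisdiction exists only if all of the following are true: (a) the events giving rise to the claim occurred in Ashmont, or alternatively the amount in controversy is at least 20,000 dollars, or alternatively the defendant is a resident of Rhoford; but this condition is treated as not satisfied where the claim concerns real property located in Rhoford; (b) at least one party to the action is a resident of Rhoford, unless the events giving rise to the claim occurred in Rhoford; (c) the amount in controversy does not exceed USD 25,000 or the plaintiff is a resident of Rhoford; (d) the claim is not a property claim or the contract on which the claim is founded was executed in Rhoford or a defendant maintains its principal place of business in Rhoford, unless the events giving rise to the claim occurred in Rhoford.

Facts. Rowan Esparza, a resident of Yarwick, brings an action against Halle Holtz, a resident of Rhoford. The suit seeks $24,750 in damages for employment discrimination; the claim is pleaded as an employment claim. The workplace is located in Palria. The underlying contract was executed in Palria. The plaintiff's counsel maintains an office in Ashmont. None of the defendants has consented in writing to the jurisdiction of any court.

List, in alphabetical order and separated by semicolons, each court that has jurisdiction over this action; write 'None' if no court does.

The Circuit Court of Dunhaven:
  (a) The claim is an employment claim, not a property claim. And the carve-out is inapplicable — the defendant resides in Rhoford, not Dunhaven. Satisfied.
  (b) The claim is an employment claim, which satisfies one of the alternatives. Condition met.
  (c) The plaintiff resides in Yarwick, which is not Dunhaven, so this disjunct is met. Condition met.
  (d) The amount in controversy is USD 24,750, within the 250,000 dollars ceiling, which satisfies one of the alternatives. Condition met.
  → Jurisdiction lies.
The Yarwick District Court:
  (a) The amount in controversy is 24,750 dollars, within the 25,000 dollars ceiling. Satisfied.
  (b) The claim is an employment claim; no party resides in Dunhaven — every alternative fails. The proviso rescues it, though: the amount in controversy is USD 24,750, which meets the USD 22,000 floor. Met.
  (c) The plaintiff resides in Yarwick. Fails.
  → No jurisdiction.
The Dunhaven Court of Common Pleas:
  (a) The defendant resides in Rhoford, not Dunhaven. Not met.
  (b) The claim is an employment claim, not a property claim, so one alternative holds. Satisfied.
  (c) The plaintiff resides in Yarwick, which is not Dunhaven — that alternative is enough. Condition met.
  → No jurisdiction.
The Rhoford Court of Common Pleas:
  (a) The amount in controversy is USD 24,750, which meets the USD 20,000 floor, so this disjunct is met. The exception is not triggered, since the claim does not concern real property. Condition met.
  (b) Halle Holtz resides in Rhoford. Condition met.
  (c) The amount in controversy is 24,750 dollars, within the USD 25,000 ceiling — that alternative is enough. Satisfied.
  (d) The claim is an employment claim, not a property claim, so this disjunct is met. Condition met.
  → Jurisdiction lies.

the Circuit Court of Dunhaven; the Rhoford Court of Common Pleas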